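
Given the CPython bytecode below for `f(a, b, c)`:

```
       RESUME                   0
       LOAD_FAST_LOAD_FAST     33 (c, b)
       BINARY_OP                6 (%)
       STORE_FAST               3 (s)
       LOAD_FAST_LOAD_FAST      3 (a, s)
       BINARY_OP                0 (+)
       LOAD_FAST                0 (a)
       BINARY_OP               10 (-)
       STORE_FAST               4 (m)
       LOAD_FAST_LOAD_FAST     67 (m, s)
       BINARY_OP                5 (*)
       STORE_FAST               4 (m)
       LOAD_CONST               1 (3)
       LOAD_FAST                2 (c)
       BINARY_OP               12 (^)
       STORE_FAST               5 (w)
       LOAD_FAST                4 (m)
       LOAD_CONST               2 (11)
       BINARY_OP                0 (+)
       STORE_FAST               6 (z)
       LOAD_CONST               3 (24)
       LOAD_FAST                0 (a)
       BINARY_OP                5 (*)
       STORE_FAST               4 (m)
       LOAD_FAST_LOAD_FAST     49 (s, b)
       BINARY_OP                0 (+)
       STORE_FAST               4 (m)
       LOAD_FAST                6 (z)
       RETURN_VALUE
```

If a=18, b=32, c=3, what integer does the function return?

20

LOAD_FAST_LOAD_FAST c,b → push 3,32. Stack: [3, 32]
BINARY_OP % → 3 % 32 = 3. Stack: [3]
STORE_FAST s → s=3. Stack: []
LOAD_FAST_LOAD_FAST a,s → push 18,3. Stack: [18, 3]
BINARY_OP + → 18 + 3 = 21. Stack: [21]
LOAD_FAST a → push 18. Stack: [21, 18]
BINARY_OP - → 21 - 18 = 3. Stack: [3]
STORE_FAST m → m=3. Stack: []
LOAD_FAST_LOAD_FAST m,s → push 3,3. Stack: [3, 3]
BINARY_OP * → 3 * 3 = 9. Stack: [9]
STORE_FAST m → m=9. Stack: []
LOAD_CONST → push 3. Stack: [3]
LOAD_FAST c → push 3. Stack: [3, 3]
BINARY_OP ^ → 3 ^ 3 = 0. Stack: [0]
STORE_FAST w → w=0. Stack: []
LOAD_FAST m → push 9. Stack: [9]
LOAD_CONST → push 11. Stack: [9, 11]
BINARY_OP + → 9 + 11 = 20. Stack: [20]
STORE_FAST z → z=20. Stack: []
LOAD_CONST → push 24. Stack: [24]
LOAD_FAST a → push 18. Stack: [24, 18]
BINARY_OP * → 24 * 18 = 432. Stack: [432]
STORE_FAST m → m=432. Stack: []
LOAD_FAST_LOAD_FAST s,b → push 3,32. Stack: [3, 32]
BINARY_OP + → 3 + 32 = 35. Stack: [35]
STORE_FAST m → m=35. Stack: []
LOAD_FAST z → push 20. Stack: [20]
RETURN_VALUE → return 20.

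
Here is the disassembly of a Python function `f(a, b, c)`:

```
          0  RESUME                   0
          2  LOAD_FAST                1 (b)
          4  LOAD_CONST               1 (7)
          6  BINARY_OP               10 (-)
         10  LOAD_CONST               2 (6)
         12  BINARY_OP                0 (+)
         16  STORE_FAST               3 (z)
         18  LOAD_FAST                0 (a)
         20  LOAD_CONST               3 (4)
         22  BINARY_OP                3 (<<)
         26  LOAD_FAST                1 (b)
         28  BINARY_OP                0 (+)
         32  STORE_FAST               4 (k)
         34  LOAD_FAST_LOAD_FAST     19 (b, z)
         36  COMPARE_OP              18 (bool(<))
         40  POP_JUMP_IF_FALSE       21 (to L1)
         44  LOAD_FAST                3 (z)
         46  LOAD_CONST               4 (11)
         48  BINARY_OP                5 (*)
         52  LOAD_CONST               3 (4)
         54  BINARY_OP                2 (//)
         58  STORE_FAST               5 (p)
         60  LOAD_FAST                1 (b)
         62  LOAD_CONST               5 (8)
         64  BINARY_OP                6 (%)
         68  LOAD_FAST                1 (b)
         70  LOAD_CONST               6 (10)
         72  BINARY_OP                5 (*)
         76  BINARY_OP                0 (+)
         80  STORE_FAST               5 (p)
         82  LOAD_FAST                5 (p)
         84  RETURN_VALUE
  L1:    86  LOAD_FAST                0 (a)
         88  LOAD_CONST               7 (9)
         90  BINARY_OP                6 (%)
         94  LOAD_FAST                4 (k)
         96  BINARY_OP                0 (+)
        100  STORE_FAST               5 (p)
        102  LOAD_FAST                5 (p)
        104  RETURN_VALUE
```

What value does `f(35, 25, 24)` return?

593

LOAD_FAST b → push 25. Stack: [25]
LOAD_CONST → push 7. Stack: [25, 7]
BINARY_OP - → 25 - 7 = 18. Stack: [18]
LOAD_CONST → push 6. Stack: [18, 6]
BINARY_OP + → 18 + 6 = 24. Stack: [24]
STORE_FAST z → z=24. Stack: []
LOAD_FAST a → push 35. Stack: [35]
LOAD_CONST → push 4. Stack: [35, 4]
BINARY_OP << → 35 << 4 = 560. Stack: [560]
LOAD_FAST b → push 25. Stack: [560, 25]
BINARY_OP + → 560 + 25 = 585. Stack: [585]
STORE_FAST k → k=585. Stack: []
LOAD_FAST_LOAD_FAST b,z → push 25,24. Stack: [25, 24]
COMPARE_OP bool(<) → 25 vs 24 = False. Stack: [False]
POP_JUMP_IF_FALSE → pop False; jump. Stack: []
LOAD_FAST a → push 35. Stack: [35]
LOAD_CONST → push 9. Stack: [35, 9]
BINARY_OP % → 35 % 9 = 8. Stack: [8]
LOAD_FAST k → push 585. Stack: [8, 585]
BINARY_OP + → 8 + 585 = 593. Stack: [593]
STORE_FAST p → p=593. Stack: []
LOAD_FAST p → push 593. Stack: [593]
RETURN_VALUE → return 593.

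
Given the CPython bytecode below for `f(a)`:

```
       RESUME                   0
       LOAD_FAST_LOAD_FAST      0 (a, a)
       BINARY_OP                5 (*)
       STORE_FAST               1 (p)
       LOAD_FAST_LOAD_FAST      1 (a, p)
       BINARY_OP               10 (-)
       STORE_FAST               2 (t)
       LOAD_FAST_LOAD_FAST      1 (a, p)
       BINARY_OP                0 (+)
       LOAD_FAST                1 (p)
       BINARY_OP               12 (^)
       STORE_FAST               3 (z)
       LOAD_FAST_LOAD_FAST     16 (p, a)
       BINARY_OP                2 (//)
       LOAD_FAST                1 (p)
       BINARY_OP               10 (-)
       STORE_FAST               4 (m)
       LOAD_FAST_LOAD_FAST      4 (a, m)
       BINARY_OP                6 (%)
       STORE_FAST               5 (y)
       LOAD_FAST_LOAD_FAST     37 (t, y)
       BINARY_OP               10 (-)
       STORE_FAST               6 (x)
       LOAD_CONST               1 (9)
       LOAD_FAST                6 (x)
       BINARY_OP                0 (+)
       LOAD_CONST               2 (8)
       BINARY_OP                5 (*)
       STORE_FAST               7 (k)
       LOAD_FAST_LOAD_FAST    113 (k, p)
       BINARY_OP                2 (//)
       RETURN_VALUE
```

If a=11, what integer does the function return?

-1

LOAD_FAST_LOAD_FAST a,a → push 11,11. Stack: [11, 11]
BINARY_OP * → 11 * 11 = 121. Stack: [121]
STORE_FAST p → p=121. Stack: []
LOAD_FAST_LOAD_FAST a,p → push 11,121. Stack: [11, 121]
BINARY_OP - → 11 - 121 = -110. Stack: [-110]
STORE_FAST t → t=-110. Stack: []
LOAD_FAST_LOAD_FAST a,p → push 11,121. Stack: [11, 121]
BINARY_OP + → 11 + 121 = 132. Stack: [132]
LOAD_FAST p → push 121. Stack: [132, 121]
BINARY_OP ^ → 132 ^ 121 = 253. Stack: [253]
STORE_FAST z → z=253. Stack: []
LOAD_FAST_LOAD_FAST p,a → push 121,11. Stack: [121, 11]
BINARY_OP // → 121 // 11 = 11. Stack: [11]
LOAD_FAST p → push 121. Stack: [11, 121]
BINARY_OP - → 11 - 121 = -110. Stack: [-110]
STORE_FAST m → m=-110. Stack: []
LOAD_FAST_LOAD_FAST a,m → push 11,-110. Stack: [11, -110]
BINARY_OP % → 11 % -110 = -99. Stack: [-99]
STORE_FAST y → y=-99. Stack: []
LOAD_FAST_LOAD_FAST t,y → push -110,-99. Stack: [-110, -99]
BINARY_OP - → -110 - -99 = -11. Stack: [-11]
STORE_FAST x → x=-11. Stack: []
LOAD_CONST → push 9. Stack: [9]
LOAD_FAST x → push -11. Stack: [9, -11]
BINARY_OP + → 9 + -11 = -2. Stack: [-2]
LOAD_CONST → push 8. Stack: [-2, 8]
BINARY_OP * → -2 * 8 = -16. Stack: [-16]
STORE_FAST k → k=-16. Stack: []
LOAD_FAST_LOAD_FAST k,p → push -16,121. Stack: [-16, 121]
BINARY_OP // → -16 // 121 = -1. Stack: [-1]
RETURN_VALUE → return -1.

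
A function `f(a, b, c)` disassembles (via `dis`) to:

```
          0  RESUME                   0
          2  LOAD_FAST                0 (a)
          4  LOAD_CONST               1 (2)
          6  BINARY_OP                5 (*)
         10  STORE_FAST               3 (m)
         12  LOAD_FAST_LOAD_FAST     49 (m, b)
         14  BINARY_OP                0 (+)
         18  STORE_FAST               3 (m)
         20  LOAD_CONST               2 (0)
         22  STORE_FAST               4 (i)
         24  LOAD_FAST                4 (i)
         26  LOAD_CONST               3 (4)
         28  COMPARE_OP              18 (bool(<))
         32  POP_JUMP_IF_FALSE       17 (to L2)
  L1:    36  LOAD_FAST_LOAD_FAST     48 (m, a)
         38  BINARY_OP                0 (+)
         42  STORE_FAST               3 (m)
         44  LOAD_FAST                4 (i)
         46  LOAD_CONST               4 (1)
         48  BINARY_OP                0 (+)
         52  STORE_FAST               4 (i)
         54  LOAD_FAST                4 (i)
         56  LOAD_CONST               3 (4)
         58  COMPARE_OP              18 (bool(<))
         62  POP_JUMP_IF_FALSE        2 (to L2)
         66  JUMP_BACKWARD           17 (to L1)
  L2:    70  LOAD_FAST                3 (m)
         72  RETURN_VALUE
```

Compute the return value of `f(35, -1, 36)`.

209

LOAD_FAST a → push 35. Stack: [35]
LOAD_CONST → push 2. Stack: [35, 2]
BINARY_OP * → 35 * 2 = 70. Stack: [70]
STORE_FAST m → m=70. Stack: []
LOAD_FAST_LOAD_FAST m,b → push 70,-1. Stack: [70, -1]
BINARY_OP + → 70 + -1 = 69. Stack: [69]
STORE_FAST m → m=69. Stack: []
LOAD_CONST → push 0. Stack: [0]
STORE_FAST i → i=0. Stack: []
LOAD_FAST i → push 0. Stack: [0]
LOAD_CONST → push 4. Stack: [0, 4]
COMPARE_OP bool(<) → 0 vs 4 = True. Stack: [True]
POP_JUMP_IF_FALSE → pop True; no jump. Stack: []
LOAD_FAST_LOAD_FAST m,a → push 69,35. Stack: [69, 35]
BINARY_OP + → 69 + 35 = 104. Stack: [104]
STORE_FAST m → m=104. Stack: []
LOAD_FAST i → push 0. Stack: [0]
LOAD_CONST → push 1. Stack: [0, 1]
BINARY_OP + → 0 + 1 = 1. Stack: [1]
STORE_FAST i → i=1. Stack: []
LOAD_FAST i → push 1. Stack: [1]
LOAD_CONST → push 4. Stack: [1, 4]
COMPARE_OP bool(<) → 1 vs 4 = True. Stack: [True]
POP_JUMP_IF_FALSE → pop True; no jump. Stack: []
LOAD_FAST_LOAD_FAST m,a → push 104,35. Stack: [104, 35]
BINARY_OP + → 104 + 35 = 139. Stack: [139]
STORE_FAST m → m=139. Stack: []
LOAD_FAST i → push 1. Stack: [1]
LOAD_CONST → push 1. Stack: [1, 1]
BINARY_OP + → 1 + 1 = 2. Stack: [2]
STORE_FAST i → i=2. Stack: []
LOAD_FAST i → push 2. Stack: [2]
LOAD_CONST → push 4. Stack: [2, 4]
COMPARE_OP bool(<) → 2 vs 4 = True. Stack: [True]
POP_JUMP_IF_FALSE → pop True; no jump. Stack: []
LOAD_FAST_LOAD_FAST m,a → push 139,35. Stack: [139, 35]
BINARY_OP + → 139 + 35 = 174. Stack: [174]
STORE_FAST m → m=174. Stack: []
LOAD_FAST i → push 2. Stack: [2]
LOAD_CONST → push 1. Stack: [2, 1]
BINARY_OP + → 2 + 1 = 3. Stack: [3]
STORE_FAST i → i=3. Stack: []
LOAD_FAST i → push 3. Stack: [3]
LOAD_CONST → push 4. Stack: [3, 4]
COMPARE_OP bool(<) → 3 vs 4 = True. Stack: [True]
POP_JUMP_IF_FALSE → pop True; no jump. Stack: []
LOAD_FAST_LOAD_FAST m,a → push 174,35. Stack: [174, 35]
BINARY_OP + → 174 + 35 = 209. Stack: [209]
STORE_FAST m → m=209. Stack: []
LOAD_FAST i → push 3. Stack: [3]
LOAD_CONST → push 1. Stack: [3, 1]
BINARY_OP + → 3 + 1 = 4. Stack: [4]
STORE_FAST i → i=4. Stack: []
LOAD_FAST i → push 4. Stack: [4]
LOAD_CONST → push 4. Stack: [4, 4]
COMPARE_OP bool(<) → 4 vs 4 = False. Stack: [False]
POP_JUMP_IF_FALSE → pop False; jump. Stack: []
LOAD_FAST m → push 209. Stack: [209]
RETURN_VALUE → return 209.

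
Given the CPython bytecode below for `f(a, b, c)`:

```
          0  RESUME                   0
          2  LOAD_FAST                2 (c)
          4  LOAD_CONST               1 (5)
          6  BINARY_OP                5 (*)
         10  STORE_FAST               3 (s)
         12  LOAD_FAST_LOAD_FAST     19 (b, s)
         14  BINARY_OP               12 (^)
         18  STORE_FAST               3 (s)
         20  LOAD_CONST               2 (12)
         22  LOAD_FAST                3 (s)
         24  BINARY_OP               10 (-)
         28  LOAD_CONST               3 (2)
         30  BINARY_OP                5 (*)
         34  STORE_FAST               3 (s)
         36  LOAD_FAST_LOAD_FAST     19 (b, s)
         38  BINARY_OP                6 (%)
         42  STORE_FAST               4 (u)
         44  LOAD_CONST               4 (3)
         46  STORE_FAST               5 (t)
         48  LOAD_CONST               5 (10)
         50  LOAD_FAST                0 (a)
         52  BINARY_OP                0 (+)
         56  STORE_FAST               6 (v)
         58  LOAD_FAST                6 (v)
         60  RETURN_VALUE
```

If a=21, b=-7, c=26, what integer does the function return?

31

LOAD_FAST c → push 26. Stack: [26]
LOAD_CONST → push 5. Stack: [26, 5]
BINARY_OP * → 26 * 5 = 130. Stack: [130]
STORE_FAST s → s=130. Stack: []
LOAD_FAST_LOAD_FAST b,s → push -7,130. Stack: [-7, 130]
BINARY_OP ^ → -7 ^ 130 = -133. Stack: [-133]
STORE_FAST s → s=-133. Stack: []
LOAD_CONST → push 12. Stack: [12]
LOAD_FAST s → push -133. Stack: [12, -133]
BINARY_OP - → 12 - -133 = 145. Stack: [145]
LOAD_CONST → push 2. Stack: [145, 2]
BINARY_OP * → 145 * 2 = 290. Stack: [290]
STORE_FAST s → s=290. Stack: []
LOAD_FAST_LOAD_FAST b,s → push -7,290. Stack: [-7, 290]
BINARY_OP % → -7 % 290 = 283. Stack: [283]
STORE_FAST u → u=283. Stack: []
LOAD_CONST → push 3. Stack: [3]
STORE_FAST t → t=3. Stack: []
LOAD_CONST → push 10. Stack: [10]
LOAD_FAST a → push 21. Stack: [10, 21]
BINARY_OP + → 10 + 21 = 31. Stack: [31]
STORE_FAST v → v=31. Stack: []
LOAD_FAST v → push 31. Stack: [31]
RETURN_VALUE → return 31.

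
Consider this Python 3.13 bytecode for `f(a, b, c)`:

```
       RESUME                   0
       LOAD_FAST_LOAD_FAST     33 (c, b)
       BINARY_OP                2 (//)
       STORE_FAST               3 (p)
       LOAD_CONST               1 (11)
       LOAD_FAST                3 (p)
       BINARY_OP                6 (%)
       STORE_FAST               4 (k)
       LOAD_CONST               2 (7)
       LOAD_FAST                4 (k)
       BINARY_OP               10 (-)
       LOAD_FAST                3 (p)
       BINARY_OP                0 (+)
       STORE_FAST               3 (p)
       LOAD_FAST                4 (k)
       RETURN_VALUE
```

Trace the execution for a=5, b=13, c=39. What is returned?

LOAD_FAST_LOAD_FAST c,b → push 39,13. Stack: [39, 13]
BINARY_OP // → 39 // 13 = 3. Stack: [3]
STORE_FAST p → p=3. Stack: []
LOAD_CONST → push 11. Stack: [11]
LOAD_FAST p → push 3. Stack: [11, 3]
BINARY_OP % → 11 % 3 = 2. Stack: [2]
STORE_FAST k → k=2. Stack: []
LOAD_CONST → push 7. Stack: [7]
LOAD_FAST k → push 2. Stack: [7, 2]
BINARY_OP - → 7 - 2 = 5. Stack: [5]
LOAD_FAST p → push 3. Stack: [5, 3]
BINARY_OP + → 5 + 3 = 8. Stack: [8]
STORE_FAST p → p=8. Stack: []
LOAD_FAST k → push 2. Stack: [2]
RETURN_VALUE → return 2.

2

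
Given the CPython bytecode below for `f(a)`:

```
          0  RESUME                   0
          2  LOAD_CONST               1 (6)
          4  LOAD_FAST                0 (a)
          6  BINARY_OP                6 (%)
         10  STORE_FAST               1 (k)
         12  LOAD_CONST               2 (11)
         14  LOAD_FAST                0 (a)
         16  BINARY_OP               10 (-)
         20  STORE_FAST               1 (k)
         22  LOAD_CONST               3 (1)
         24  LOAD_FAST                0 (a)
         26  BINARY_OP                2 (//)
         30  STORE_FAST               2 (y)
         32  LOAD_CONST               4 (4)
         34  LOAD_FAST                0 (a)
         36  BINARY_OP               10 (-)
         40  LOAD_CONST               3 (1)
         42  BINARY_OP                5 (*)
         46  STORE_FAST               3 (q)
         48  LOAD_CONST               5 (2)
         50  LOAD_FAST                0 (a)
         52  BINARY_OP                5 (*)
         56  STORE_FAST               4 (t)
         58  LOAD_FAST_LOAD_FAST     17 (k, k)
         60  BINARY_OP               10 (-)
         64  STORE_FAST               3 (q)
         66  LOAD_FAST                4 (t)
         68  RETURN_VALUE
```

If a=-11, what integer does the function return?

-22

LOAD_CONST → push 6. Stack: [6]
LOAD_FAST a → push -11. Stack: [6, -11]
BINARY_OP % → 6 % -11 = -5. Stack: [-5]
STORE_FAST k → k=-5. Stack: []
LOAD_CONST → push 11. Stack: [11]
LOAD_FAST a → push -11. Stack: [11, -11]
BINARY_OP - → 11 - -11 = 22. Stack: [22]
STORE_FAST k → k=22. Stack: []
LOAD_CONST → push 1. Stack: [1]
LOAD_FAST a → push -11. Stack: [1, -11]
BINARY_OP // → 1 // -11 = -1. Stack: [-1]
STORE_FAST y → y=-1. Stack: []
LOAD_CONST → push 4. Stack: [4]
LOAD_FAST a → push -11. Stack: [4, -11]
BINARY_OP - → 4 - -11 = 15. Stack: [15]
LOAD_CONST → push 1. Stack: [15, 1]
BINARY_OP * → 15 * 1 = 15. Stack: [15]
STORE_FAST q → q=15. Stack: []
LOAD_CONST → push 2. Stack: [2]
LOAD_FAST a → push -11. Stack: [2, -11]
BINARY_OP * → 2 * -11 = -22. Stack: [-22]
STORE_FAST t → t=-22. Stack: []
LOAD_FAST_LOAD_FAST k,k → push 22,22. Stack: [22, 22]
BINARY_OP - → 22 - 22 = 0. Stack: [0]
STORE_FAST q → q=0. Stack: []
LOAD_FAST t → push -22. Stack: [-22]
RETURN_VALUE → return -22.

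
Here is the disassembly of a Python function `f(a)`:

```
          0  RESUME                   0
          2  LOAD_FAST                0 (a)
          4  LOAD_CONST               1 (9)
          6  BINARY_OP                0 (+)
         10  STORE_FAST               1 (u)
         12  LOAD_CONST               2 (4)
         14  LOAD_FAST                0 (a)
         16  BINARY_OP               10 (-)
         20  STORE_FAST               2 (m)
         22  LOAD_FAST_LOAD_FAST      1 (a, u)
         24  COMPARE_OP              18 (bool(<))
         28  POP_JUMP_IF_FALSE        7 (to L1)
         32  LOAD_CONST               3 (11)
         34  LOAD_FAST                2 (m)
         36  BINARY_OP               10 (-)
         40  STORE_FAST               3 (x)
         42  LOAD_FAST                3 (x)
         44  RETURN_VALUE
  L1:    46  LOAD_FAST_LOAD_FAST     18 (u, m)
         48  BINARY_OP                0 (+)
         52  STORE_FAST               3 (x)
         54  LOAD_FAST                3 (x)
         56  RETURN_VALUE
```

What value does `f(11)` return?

LOAD_FAST a → push 11. Stack: [11]
LOAD_CONST → push 9. Stack: [11, 9]
BINARY_OP + → 11 + 9 = 20. Stack: [20]
STORE_FAST u → u=20. Stack: []
LOAD_CONST → push 4. Stack: [4]
LOAD_FAST a → push 11. Stack: [4, 11]
BINARY_OP - → 4 - 11 = -7. Stack: [-7]
STORE_FAST m → m=-7. Stack: []
LOAD_FAST_LOAD_FAST a,u → push 11,20. Stack: [11, 20]
COMPARE_OP bool(<) → 11 vs 20 = True. Stack: [True]
POP_JUMP_IF_FALSE → pop True; no jump. Stack: []
LOAD_CONST → push 11. Stack: [11]
LOAD_FAST m → push -7. Stack: [11, -7]
BINARY_OP - → 11 - -7 = 18. Stack: [18]
STORE_FAST x → x=18. Stack: []
LOAD_FAST x → push 18. Stack: [18]
RETURN_VALUE → return 18.

18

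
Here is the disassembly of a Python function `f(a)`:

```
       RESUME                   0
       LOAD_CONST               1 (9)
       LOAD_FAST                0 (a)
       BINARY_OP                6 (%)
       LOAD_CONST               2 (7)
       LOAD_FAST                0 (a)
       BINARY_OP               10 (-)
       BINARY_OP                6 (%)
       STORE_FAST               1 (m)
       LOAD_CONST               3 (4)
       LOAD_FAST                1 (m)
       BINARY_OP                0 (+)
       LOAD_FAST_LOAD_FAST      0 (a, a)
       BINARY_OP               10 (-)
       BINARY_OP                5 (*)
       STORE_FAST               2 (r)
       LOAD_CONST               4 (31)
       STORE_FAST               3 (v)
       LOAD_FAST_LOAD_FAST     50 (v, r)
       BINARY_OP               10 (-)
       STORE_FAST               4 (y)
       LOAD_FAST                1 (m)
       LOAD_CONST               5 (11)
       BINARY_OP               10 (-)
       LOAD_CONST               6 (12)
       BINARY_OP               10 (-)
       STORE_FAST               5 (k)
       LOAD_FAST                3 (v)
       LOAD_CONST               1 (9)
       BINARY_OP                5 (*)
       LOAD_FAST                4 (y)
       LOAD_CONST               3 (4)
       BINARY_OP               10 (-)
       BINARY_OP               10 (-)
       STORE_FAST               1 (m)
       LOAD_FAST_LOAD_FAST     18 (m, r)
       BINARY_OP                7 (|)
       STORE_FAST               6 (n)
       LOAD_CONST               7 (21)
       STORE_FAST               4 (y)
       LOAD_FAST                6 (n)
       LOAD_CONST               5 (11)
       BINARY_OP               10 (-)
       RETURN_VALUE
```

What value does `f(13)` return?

241

LOAD_CONST → push 9. Stack: [9]
LOAD_FAST a → push 13. Stack: [9, 13]
BINARY_OP % → 9 % 13 = 9. Stack: [9]
LOAD_CONST → push 7. Stack: [9, 7]
LOAD_FAST a → push 13. Stack: [9, 7, 13]
BINARY_OP - → 7 - 13 = -6. Stack: [9, -6]
BINARY_OP % → 9 % -6 = -3. Stack: [-3]
STORE_FAST m → m=-3. Stack: []
LOAD_CONST → push 4. Stack: [4]
LOAD_FAST m → push -3. Stack: [4, -3]
BINARY_OP + → 4 + -3 = 1. Stack: [1]
LOAD_FAST_LOAD_FAST a,a → push 13,13. Stack: [1, 13, 13]
BINARY_OP - → 13 - 13 = 0. Stack: [1, 0]
BINARY_OP * → 1 * 0 = 0. Stack: [0]
STORE_FAST r → r=0. Stack: []
LOAD_CONST → push 31. Stack: [31]
STORE_FAST v → v=31. Stack: []
LOAD_FAST_LOAD_FAST v,r → push 31,0. Stack: [31, 0]
BINARY_OP - → 31 - 0 = 31. Stack: [31]
STORE_FAST y → y=31. Stack: []
LOAD_FAST m → push -3. Stack: [-3]
LOAD_CONST → push 11. Stack: [-3, 11]
BINARY_OP - → -3 - 11 = -14. Stack: [-14]
LOAD_CONST → push 12. Stack: [-14, 12]
BINARY_OP - → -14 - 12 = -26. Stack: [-26]
STORE_FAST k → k=-26. Stack: []
LOAD_FAST v → push 31. Stack: [31]
LOAD_CONST → push 9. Stack: [31, 9]
BINARY_OP * → 31 * 9 = 279. Stack: [279]
LOAD_FAST y → push 31. Stack: [279, 31]
LOAD_CONST → push 4. Stack: [279, 31, 4]
BINARY_OP - → 31 - 4 = 27. Stack: [279, 27]
BINARY_OP - → 279 - 27 = 252. Stack: [252]
STORE_FAST m → m=252. Stack: []
LOAD_FAST_LOAD_FAST m,r → push 252,0. Stack: [252, 0]
BINARY_OP | → 252 | 0 = 252. Stack: [252]
STORE_FAST n → n=252. Stack: []
LOAD_CONST → push 21. Stack: [21]
STORE_FAST y → y=21. Stack: []
LOAD_FAST n → push 252. Stack: [252]
LOAD_CONST → push 11. Stack: [252, 11]
BINARY_OP - → 252 - 11 = 241. Stack: [241]
RETURN_VALUE → return 241.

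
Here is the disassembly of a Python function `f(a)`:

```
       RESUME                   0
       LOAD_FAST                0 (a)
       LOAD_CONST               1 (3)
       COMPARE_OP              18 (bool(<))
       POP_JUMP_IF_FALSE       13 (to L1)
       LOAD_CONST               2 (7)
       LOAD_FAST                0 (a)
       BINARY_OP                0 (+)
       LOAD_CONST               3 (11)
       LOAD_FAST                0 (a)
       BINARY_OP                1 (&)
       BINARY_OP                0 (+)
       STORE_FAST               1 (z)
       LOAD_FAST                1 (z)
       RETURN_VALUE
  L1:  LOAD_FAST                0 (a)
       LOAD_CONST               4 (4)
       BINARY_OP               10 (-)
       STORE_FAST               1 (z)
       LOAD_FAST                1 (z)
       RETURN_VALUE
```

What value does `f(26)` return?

LOAD_FAST a → push 26. Stack: [26]
LOAD_CONST → push 3. Stack: [26, 3]
COMPARE_OP bool(<) → 26 vs 3 = False. Stack: [False]
POP_JUMP_IF_FALSE → pop False; jump. Stack: []
LOAD_FAST a → push 26. Stack: [26]
LOAD_CONST → push 4. Stack: [26, 4]
BINARY_OP - → 26 - 4 = 22. Stack: [22]
STORE_FAST z → z=22. Stack: []
LOAD_FAST z → push 22. Stack: [22]
RETURN_VALUE → return 22.

22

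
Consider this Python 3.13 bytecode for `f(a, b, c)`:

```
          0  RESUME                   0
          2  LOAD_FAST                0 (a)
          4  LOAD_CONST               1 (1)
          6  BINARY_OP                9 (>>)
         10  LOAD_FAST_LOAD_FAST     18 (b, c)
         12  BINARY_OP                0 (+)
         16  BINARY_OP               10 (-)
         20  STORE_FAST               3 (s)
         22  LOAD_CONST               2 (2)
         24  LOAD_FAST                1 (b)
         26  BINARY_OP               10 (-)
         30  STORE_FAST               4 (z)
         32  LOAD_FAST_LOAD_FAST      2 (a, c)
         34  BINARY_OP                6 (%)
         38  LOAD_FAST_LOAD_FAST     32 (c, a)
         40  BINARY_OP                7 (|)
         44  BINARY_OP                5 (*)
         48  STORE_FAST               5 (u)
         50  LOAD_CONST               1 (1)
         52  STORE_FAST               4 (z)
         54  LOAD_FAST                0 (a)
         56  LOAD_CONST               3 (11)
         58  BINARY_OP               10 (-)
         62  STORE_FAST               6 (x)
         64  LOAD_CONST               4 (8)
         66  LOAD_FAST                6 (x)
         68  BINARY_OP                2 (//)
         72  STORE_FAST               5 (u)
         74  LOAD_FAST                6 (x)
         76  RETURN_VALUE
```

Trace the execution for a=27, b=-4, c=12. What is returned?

16

LOAD_FAST a → push 27. Stack: [27]
LOAD_CONST → push 1. Stack: [27, 1]
BINARY_OP >> → 27 >> 1 = 13. Stack: [13]
LOAD_FAST_LOAD_FAST b,c → push -4,12. Stack: [13, -4, 12]
BINARY_OP + → -4 + 12 = 8. Stack: [13, 8]
BINARY_OP - → 13 - 8 = 5. Stack: [5]
STORE_FAST s → s=5. Stack: []
LOAD_CONST → push 2. Stack: [2]
LOAD_FAST b → push -4. Stack: [2, -4]
BINARY_OP - → 2 - -4 = 6. Stack: [6]
STORE_FAST z → z=6. Stack: []
LOAD_FAST_LOAD_FAST a,c → push 27,12. Stack: [27, 12]
BINARY_OP % → 27 % 12 = 3. Stack: [3]
LOAD_FAST_LOAD_FAST c,a → push 12,27. Stack: [3, 12, 27]
BINARY_OP | → 12 | 27 = 31. Stack: [3, 31]
BINARY_OP * → 3 * 31 = 93. Stack: [93]
STORE_FAST u → u=93. Stack: []
LOAD_CONST → push 1. Stack: [1]
STORE_FAST z → z=1. Stack: []
LOAD_FAST a → push 27. Stack: [27]
LOAD_CONST → push 11. Stack: [27, 11]
BINARY_OP - → 27 - 11 = 16. Stack: [16]
STORE_FAST x → x=16. Stack: []
LOAD_CONST → push 8. Stack: [8]
LOAD_FAST x → push 16. Stack: [8, 16]
BINARY_OP // → 8 // 16 = 0. Stack: [0]
STORE_FAST u → u=0. Stack: []
LOAD_FAST x → push 16. Stack: [16]
RETURN_VALUE → return 16.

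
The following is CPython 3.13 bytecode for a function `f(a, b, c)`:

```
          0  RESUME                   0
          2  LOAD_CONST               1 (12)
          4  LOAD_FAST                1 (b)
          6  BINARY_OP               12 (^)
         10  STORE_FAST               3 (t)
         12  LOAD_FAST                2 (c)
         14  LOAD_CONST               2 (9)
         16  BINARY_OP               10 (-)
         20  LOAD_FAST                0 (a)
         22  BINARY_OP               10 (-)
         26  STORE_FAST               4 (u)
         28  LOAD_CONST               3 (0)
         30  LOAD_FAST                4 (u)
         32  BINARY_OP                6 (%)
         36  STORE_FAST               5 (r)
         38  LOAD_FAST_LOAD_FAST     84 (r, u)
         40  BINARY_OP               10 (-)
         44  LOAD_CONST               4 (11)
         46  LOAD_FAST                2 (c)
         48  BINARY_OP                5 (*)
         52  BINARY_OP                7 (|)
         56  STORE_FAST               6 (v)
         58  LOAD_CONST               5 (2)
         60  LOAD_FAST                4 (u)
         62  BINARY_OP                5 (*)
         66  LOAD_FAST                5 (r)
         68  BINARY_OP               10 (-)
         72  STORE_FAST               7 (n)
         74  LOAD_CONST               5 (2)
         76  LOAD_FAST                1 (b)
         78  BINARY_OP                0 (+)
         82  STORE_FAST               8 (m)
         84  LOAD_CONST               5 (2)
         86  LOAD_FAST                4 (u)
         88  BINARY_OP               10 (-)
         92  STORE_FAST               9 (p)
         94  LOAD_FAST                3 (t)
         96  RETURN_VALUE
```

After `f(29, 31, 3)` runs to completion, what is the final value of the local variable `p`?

LOAD_CONST → push 12. Stack: [12]
LOAD_FAST b → push 31. Stack: [12, 31]
BINARY_OP ^ → 12 ^ 31 = 19. Stack: [19]
STORE_FAST t → t=19. Stack: []
LOAD_FAST c → push 3. Stack: [3]
LOAD_CONST → push 9. Stack: [3, 9]
BINARY_OP - → 3 - 9 = -6. Stack: [-6]
LOAD_FAST a → push 29. Stack: [-6, 29]
BINARY_OP - → -6 - 29 = -35. Stack: [-35]
STORE_FAST u → u=-35. Stack: []
LOAD_CONST → push 0. Stack: [0]
LOAD_FAST u → push -35. Stack: [0, -35]
BINARY_OP % → 0 % -35 = 0. Stack: [0]
STORE_FAST r → r=0. Stack: []
LOAD_FAST_LOAD_FAST r,u → push 0,-35. Stack: [0, -35]
BINARY_OP - → 0 - -35 = 35. Stack: [35]
LOAD_CONST → push 11. Stack: [35, 11]
LOAD_FAST c → push 3. Stack: [35, 11, 3]
BINARY_OP * → 11 * 3 = 33. Stack: [35, 33]
BINARY_OP | → 35 | 33 = 35. Stack: [35]
STORE_FAST v → v=35. Stack: []
LOAD_CONST → push 2. Stack: [2]
LOAD_FAST u → push -35. Stack: [2, -35]
BINARY_OP * → 2 * -35 = -70. Stack: [-70]
LOAD_FAST r → push 0. Stack: [-70, 0]
BINARY_OP - → -70 - 0 = -70. Stack: [-70]
STORE_FAST n → n=-70. Stack: []
LOAD_CONST → push 2. Stack: [2]
LOAD_FAST b → push 31. Stack: [2, 31]
BINARY_OP + → 2 + 31 = 33. Stack: [33]
STORE_FAST m → m=33. Stack: []
LOAD_CONST → push 2. Stack: [2]
LOAD_FAST u → push -35. Stack: [2, -35]
BINARY_OP - → 2 - -35 = 37. Stack: [37]
STORE_FAST p → p=37. Stack: []
LOAD_FAST t → push 19. Stack: [19]
RETURN_VALUE → return 19.

37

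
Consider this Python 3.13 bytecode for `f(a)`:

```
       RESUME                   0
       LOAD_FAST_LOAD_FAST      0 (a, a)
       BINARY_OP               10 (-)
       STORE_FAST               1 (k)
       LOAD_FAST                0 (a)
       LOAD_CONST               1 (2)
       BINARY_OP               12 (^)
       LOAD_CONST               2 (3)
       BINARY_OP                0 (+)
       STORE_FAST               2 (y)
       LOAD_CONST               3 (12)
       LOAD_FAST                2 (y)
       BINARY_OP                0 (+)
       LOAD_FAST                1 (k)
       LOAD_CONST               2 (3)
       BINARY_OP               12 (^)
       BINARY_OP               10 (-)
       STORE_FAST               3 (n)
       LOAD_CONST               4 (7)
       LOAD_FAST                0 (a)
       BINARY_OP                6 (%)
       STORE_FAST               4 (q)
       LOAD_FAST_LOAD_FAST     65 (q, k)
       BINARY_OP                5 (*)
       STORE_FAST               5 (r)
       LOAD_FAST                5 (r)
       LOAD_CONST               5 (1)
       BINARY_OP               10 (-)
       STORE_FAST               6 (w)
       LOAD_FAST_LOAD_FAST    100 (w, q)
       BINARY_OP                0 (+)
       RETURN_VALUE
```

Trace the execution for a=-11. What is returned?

LOAD_FAST_LOAD_FAST a,a → push -11,-11. Stack: [-11, -11]
BINARY_OP - → -11 - -11 = 0. Stack: [0]
STORE_FAST k → k=0. Stack: []
LOAD_FAST a → push -11. Stack: [-11]
LOAD_CONST → push 2. Stack: [-11, 2]
BINARY_OP ^ → -11 ^ 2 = -9. Stack: [-9]
LOAD_CONST → push 3. Stack: [-9, 3]
BINARY_OP + → -9 + 3 = -6. Stack: [-6]
STORE_FAST y → y=-6. Stack: []
LOAD_CONST → push 12. Stack: [12]
LOAD_FAST y → push -6. Stack: [12, -6]
BINARY_OP + → 12 + -6 = 6. Stack: [6]
LOAD_FAST k → push 0. Stack: [6, 0]
LOAD_CONST → push 3. Stack: [6, 0, 3]
BINARY_OP ^ → 0 ^ 3 = 3. Stack: [6, 3]
BINARY_OP - → 6 - 3 = 3. Stack: [3]
STORE_FAST n → n=3. Stack: []
LOAD_CONST → push 7. Stack: [7]
LOAD_FAST a → push -11. Stack: [7, -11]
BINARY_OP % → 7 % -11 = -4. Stack: [-4]
STORE_FAST q → q=-4. Stack: []
LOAD_FAST_LOAD_FAST q,k → push -4,0. Stack: [-4, 0]
BINARY_OP * → -4 * 0 = 0. Stack: [0]
STORE_FAST r → r=0. Stack: []
LOAD_FAST r → push 0. Stack: [0]
LOAD_CONST → push 1. Stack: [0, 1]
BINARY_OP - → 0 - 1 = -1. Stack: [-1]
STORE_FAST w → w=-1. Stack: []
LOAD_FAST_LOAD_FAST w,q → push -1,-4. Stack: [-1, -4]
BINARY_OP + → -1 + -4 = -5. Stack: [-5]
RETURN_VALUE → return -5.

-5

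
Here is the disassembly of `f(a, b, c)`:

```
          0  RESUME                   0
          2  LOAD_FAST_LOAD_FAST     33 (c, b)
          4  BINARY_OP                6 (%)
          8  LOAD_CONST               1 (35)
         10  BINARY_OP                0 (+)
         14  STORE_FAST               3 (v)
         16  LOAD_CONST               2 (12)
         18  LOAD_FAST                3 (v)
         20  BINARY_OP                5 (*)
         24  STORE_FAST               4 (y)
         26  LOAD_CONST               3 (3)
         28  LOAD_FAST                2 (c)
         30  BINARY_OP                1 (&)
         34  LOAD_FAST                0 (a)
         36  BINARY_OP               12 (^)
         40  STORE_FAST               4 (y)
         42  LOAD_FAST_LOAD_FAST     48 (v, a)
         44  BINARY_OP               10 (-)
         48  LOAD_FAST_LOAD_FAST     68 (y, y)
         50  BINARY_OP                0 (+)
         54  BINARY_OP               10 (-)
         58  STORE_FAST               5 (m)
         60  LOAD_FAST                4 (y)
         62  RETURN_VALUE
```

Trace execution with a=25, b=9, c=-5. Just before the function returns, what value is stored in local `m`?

LOAD_FAST_LOAD_FAST c,b → push -5,9. Stack: [-5, 9]
BINARY_OP % → -5 % 9 = 4. Stack: [4]
LOAD_CONST → push 35. Stack: [4, 35]
BINARY_OP + → 4 + 35 = 39. Stack: [39]
STORE_FAST v → v=39. Stack: []
LOAD_CONST → push 12. Stack: [12]
LOAD_FAST v → push 39. Stack: [12, 39]
BINARY_OP * → 12 * 39 = 468. Stack: [468]
STORE_FAST y → y=468. Stack: []
LOAD_CONST → push 3. Stack: [3]
LOAD_FAST c → push -5. Stack: [3, -5]
BINARY_OP & → 3 & -5 = 3. Stack: [3]
LOAD_FAST a → push 25. Stack: [3, 25]
BINARY_OP ^ → 3 ^ 25 = 26. Stack: [26]
STORE_FAST y → y=26. Stack: []
LOAD_FAST_LOAD_FAST v,a → push 39,25. Stack: [39, 25]
BINARY_OP - → 39 - 25 = 14. Stack: [14]
LOAD_FAST_LOAD_FAST y,y → push 26,26. Stack: [14, 26, 26]
BINARY_OP + → 26 + 26 = 52. Stack: [14, 52]
BINARY_OP - → 14 - 52 = -38. Stack: [-38]
STORE_FAST m → m=-38. Stack: []
LOAD_FAST y → push 26. Stack: [26]
RETURN_VALUE → return 26.

-38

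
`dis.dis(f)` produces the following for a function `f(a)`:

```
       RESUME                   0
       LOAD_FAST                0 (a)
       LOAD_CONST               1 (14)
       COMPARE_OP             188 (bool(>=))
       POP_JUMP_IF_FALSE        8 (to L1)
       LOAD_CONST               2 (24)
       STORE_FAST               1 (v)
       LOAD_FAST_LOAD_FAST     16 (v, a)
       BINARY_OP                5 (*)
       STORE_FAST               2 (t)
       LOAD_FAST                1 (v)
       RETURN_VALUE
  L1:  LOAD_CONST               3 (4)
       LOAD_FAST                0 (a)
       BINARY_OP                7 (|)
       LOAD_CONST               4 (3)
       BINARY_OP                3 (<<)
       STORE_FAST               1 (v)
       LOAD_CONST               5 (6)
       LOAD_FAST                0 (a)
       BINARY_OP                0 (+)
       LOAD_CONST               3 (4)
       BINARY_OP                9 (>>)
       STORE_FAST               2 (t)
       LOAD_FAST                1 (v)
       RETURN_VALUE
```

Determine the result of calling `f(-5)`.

-8

LOAD_FAST a → push -5. Stack: [-5]
LOAD_CONST → push 14. Stack: [-5, 14]
COMPARE_OP bool(>=) → -5 vs 14 = False. Stack: [False]
POP_JUMP_IF_FALSE → pop False; jump. Stack: []
LOAD_CONST → push 4. Stack: [4]
LOAD_FAST a → push -5. Stack: [4, -5]
BINARY_OP | → 4 | -5 = -1. Stack: [-1]
LOAD_CONST → push 3. Stack: [-1, 3]
BINARY_OP << → -1 << 3 = -8. Stack: [-8]
STORE_FAST v → v=-8. Stack: []
LOAD_CONST → push 6. Stack: [6]
LOAD_FAST a → push -5. Stack: [6, -5]
BINARY_OP + → 6 + -5 = 1. Stack: [1]
LOAD_CONST → push 4. Stack: [1, 4]
BINARY_OP >> → 1 >> 4 = 0. Stack: [0]
STORE_FAST t → t=0. Stack: []
LOAD_FAST v → push -8. Stack: [-8]
RETURN_VALUE → return -8.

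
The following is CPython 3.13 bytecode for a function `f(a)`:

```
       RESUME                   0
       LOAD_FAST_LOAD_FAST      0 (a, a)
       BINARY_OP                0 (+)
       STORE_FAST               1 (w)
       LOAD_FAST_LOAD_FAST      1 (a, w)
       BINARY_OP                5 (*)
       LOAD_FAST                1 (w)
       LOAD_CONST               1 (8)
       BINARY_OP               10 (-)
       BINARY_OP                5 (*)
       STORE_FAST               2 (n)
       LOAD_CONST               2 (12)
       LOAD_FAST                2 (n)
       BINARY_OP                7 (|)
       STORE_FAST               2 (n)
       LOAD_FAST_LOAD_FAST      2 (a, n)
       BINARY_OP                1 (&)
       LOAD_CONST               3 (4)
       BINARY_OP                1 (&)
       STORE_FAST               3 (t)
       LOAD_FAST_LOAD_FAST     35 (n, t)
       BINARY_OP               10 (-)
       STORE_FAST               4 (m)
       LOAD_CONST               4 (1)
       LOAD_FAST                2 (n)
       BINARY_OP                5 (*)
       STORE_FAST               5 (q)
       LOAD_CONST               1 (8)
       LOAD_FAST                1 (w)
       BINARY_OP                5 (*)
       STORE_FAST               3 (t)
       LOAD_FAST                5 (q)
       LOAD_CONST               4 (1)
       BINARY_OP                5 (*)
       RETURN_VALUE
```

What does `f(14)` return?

7852

LOAD_FAST_LOAD_FAST a,a → push 14,14. Stack: [14, 14]
BINARY_OP + → 14 + 14 = 28. Stack: [28]
STORE_FAST w → w=28. Stack: []
LOAD_FAST_LOAD_FAST a,w → push 14,28. Stack: [14, 28]
BINARY_OP * → 14 * 28 = 392. Stack: [392]
LOAD_FAST w → push 28. Stack: [392, 28]
LOAD_CONST → push 8. Stack: [392, 28, 8]
BINARY_OP - → 28 - 8 = 20. Stack: [392, 20]
BINARY_OP * → 392 * 20 = 7840. Stack: [7840]
STORE_FAST n → n=7840. Stack: []
LOAD_CONST → push 12. Stack: [12]
LOAD_FAST n → push 7840. Stack: [12, 7840]
BINARY_OP | → 12 | 7840 = 7852. Stack: [7852]
STORE_FAST n → n=7852. Stack: []
LOAD_FAST_LOAD_FAST a,n → push 14,7852. Stack: [14, 7852]
BINARY_OP & → 14 & 7852 = 12. Stack: [12]
LOAD_CONST → push 4. Stack: [12, 4]
BINARY_OP & → 12 & 4 = 4. Stack: [4]
STORE_FAST t → t=4. Stack: []
LOAD_FAST_LOAD_FAST n,t → push 7852,4. Stack: [7852, 4]
BINARY_OP - → 7852 - 4 = 7848. Stack: [7848]
STORE_FAST m → m=7848. Stack: []
LOAD_CONST → push 1. Stack: [1]
LOAD_FAST n → push 7852. Stack: [1, 7852]
BINARY_OP * → 1 * 7852 = 7852. Stack: [7852]
STORE_FAST q → q=7852. Stack: []
LOAD_CONST → push 8. Stack: [8]
LOAD_FAST w → push 28. Stack: [8, 28]
BINARY_OP * → 8 * 28 = 224. Stack: [224]
STORE_FAST t → t=224. Stack: []
LOAD_FAST q → push 7852. Stack: [7852]
LOAD_CONST → push 1. Stack: [7852, 1]
BINARY_OP * → 7852 * 1 = 7852. Stack: [7852]
RETURN_VALUE → return 7852.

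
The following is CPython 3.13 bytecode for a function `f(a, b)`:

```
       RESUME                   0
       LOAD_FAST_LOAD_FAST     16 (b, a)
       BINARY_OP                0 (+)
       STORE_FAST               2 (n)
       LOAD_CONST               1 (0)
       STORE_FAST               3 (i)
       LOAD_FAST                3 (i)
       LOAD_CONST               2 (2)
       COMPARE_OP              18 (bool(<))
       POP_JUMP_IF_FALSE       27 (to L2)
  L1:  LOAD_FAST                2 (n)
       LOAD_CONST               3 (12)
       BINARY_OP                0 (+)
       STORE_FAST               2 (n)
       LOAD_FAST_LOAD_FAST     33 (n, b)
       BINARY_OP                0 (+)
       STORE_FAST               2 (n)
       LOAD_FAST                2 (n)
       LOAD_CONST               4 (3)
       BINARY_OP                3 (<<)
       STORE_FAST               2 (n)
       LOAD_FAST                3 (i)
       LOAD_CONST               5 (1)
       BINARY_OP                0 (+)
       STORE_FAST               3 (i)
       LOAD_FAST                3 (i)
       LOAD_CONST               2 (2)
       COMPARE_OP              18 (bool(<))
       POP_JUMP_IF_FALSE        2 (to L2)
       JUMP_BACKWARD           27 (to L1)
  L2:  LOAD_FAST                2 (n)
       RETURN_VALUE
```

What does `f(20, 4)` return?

LOAD_FAST_LOAD_FAST b,a → push 4,20. Stack: [4, 20]
BINARY_OP + → 4 + 20 = 24. Stack: [24]
STORE_FAST n → n=24. Stack: []
LOAD_CONST → push 0. Stack: [0]
STORE_FAST i → i=0. Stack: []
LOAD_FAST i → push 0. Stack: [0]
LOAD_CONST → push 2. Stack: [0, 2]
COMPARE_OP bool(<) → 0 vs 2 = True. Stack: [True]
POP_JUMP_IF_FALSE → pop True; no jump. Stack: []
LOAD_FAST n → push 24. Stack: [24]
LOAD_CONST → push 12. Stack: [24, 12]
BINARY_OP + → 24 + 12 = 36. Stack: [36]
STORE_FAST n → n=36. Stack: []
LOAD_FAST_LOAD_FAST n,b → push 36,4. Stack: [36, 4]
BINARY_OP + → 36 + 4 = 40. Stack: [40]
STORE_FAST n → n=40. Stack: []
LOAD_FAST n → push 40. Stack: [40]
LOAD_CONST → push 3. Stack: [40, 3]
BINARY_OP << → 40 << 3 = 320. Stack: [320]
STORE_FAST n → n=320. Stack: []
LOAD_FAST i → push 0. Stack: [0]
LOAD_CONST → push 1. Stack: [0, 1]
BINARY_OP + → 0 + 1 = 1. Stack: [1]
STORE_FAST i → i=1. Stack: []
LOAD_FAST i → push 1. Stack: [1]
LOAD_CONST → push 2. Stack: [1, 2]
COMPARE_OP bool(<) → 1 vs 2 = True. Stack: [True]
POP_JUMP_IF_FALSE → pop True; no jump. Stack: []
LOAD_FAST n → push 320. Stack: [320]
LOAD_CONST → push 12. Stack: [320, 12]
BINARY_OP + → 320 + 12 = 332. Stack: [332]
STORE_FAST n → n=332. Stack: []
LOAD_FAST_LOAD_FAST n,b → push 332,4. Stack: [332, 4]
BINARY_OP + → 332 + 4 = 336. Stack: [336]
STORE_FAST n → n=336. Stack: []
LOAD_FAST n → push 336. Stack: [336]
LOAD_CONST → push 3. Stack: [336, 3]
BINARY_OP << → 336 << 3 = 2688. Stack: [2688]
STORE_FAST n → n=2688. Stack: []
LOAD_FAST i → push 1. Stack: [1]
LOAD_CONST → push 1. Stack: [1, 1]
BINARY_OP + → 1 + 1 = 2. Stack: [2]
STORE_FAST i → i=2. Stack: []
LOAD_FAST i → push 2. Stack: [2]
LOAD_CONST → push 2. Stack: [2, 2]
COMPARE_OP bool(<) → 2 vs 2 = False. Stack: [False]
POP_JUMP_IF_FALSE → pop False; jump. Stack: []
LOAD_FAST n → push 2688. Stack: [2688]
RETURN_VALUE → return 2688.

2688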